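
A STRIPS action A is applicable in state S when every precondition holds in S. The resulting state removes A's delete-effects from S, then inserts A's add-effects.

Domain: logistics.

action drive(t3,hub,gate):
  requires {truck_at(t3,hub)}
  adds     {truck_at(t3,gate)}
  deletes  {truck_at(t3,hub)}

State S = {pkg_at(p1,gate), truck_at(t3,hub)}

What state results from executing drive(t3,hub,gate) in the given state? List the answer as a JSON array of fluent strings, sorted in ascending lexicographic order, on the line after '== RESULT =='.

Progress:
  pre ⊆ S: {truck_at(t3,hub)} ⊆ S  — applicable
  S \ del = {pkg_at(p1,gate)}
  ∪ add   = {pkg_at(p1,gate), truck_at(t3,gate)}

== RESULT ==
["pkg_at(p1,gate)", "truck_at(t3,gate)"]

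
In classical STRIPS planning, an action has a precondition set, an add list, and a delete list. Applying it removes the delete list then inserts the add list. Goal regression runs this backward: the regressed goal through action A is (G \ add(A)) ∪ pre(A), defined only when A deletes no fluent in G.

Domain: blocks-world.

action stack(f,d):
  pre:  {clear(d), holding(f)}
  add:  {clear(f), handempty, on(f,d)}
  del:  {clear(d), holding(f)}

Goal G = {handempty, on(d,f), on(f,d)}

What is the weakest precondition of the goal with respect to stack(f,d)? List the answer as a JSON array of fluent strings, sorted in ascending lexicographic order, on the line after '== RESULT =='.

Regress:
  G ∩ del = {}  (empty — regression defined)
  G \ add = {handempty, on(d,f), on(f,d)} \ {clear(f), handempty, on(f,d)} = {on(d,f)}
  ∪ pre   = {on(d,f)} ∪ {clear(d), holding(f)}
          = {clear(d), holding(f), on(d,f)}

== RESULT ==
["clear(d)", "holding(f)", "on(d,f)"]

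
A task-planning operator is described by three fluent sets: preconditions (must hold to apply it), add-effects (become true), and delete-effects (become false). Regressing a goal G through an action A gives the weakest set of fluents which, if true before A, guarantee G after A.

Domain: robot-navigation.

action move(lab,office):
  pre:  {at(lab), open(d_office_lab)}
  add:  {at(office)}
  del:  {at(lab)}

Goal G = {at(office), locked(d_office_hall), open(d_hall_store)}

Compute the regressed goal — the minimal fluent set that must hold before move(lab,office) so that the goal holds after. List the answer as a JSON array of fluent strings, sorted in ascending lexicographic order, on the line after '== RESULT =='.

Compute (G \ add) ∪ pre:
  G ∩ del = {}  (empty — regression defined)
  G \ add = {at(office), locked(d_office_hall), open(d_hall_store)} \ {at(office)} = {locked(d_office_hall), open(d_hall_store)}
  ∪ pre   = {locked(d_office_hall), open(d_hall_store)} ∪ {at(lab), open(d_office_lab)}
          = {at(lab), locked(d_office_hall), open(d_hall_store), open(d_office_lab)}

== RESULT ==
["at(lab)", "locked(d_office_hall)", "open(d_hall_store)", "open(d_office_lab)"]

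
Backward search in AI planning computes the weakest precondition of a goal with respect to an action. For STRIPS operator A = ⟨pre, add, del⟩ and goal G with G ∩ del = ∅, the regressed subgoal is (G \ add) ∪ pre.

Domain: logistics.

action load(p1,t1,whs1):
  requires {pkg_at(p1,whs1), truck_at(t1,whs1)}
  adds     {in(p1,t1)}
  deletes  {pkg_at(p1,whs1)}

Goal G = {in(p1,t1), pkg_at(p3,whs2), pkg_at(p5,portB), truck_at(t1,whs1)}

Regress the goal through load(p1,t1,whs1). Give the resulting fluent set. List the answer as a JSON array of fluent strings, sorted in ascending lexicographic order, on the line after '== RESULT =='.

Compute (G \ add) ∪ pre:
  G ∩ del = {}  (empty — regression defined)
  G \ add = {in(p1,t1), pkg_at(p3,whs2), pkg_at(p5,portB), truck_at(t1,whs1)} \ {in(p1,t1)} = {pkg_at(p3,whs2), pkg_at(p5,portB), truck_at(t1,whs1)}
  ∪ pre   = {pkg_at(p3,whs2), pkg_at(p5,portB), truck_at(t1,whs1)} ∪ {pkg_at(p1,whs1), truck_at(t1,whs1)}
          = {pkg_at(p1,whs1), pkg_at(p3,whs2), pkg_at(p5,portB), truck_at(t1,whs1)}

== RESULT ==
["pkg_at(p1,whs1)", "pkg_at(p3,whs2)", "pkg_at(p5,portB)", "truck_at(t1,whs1)"]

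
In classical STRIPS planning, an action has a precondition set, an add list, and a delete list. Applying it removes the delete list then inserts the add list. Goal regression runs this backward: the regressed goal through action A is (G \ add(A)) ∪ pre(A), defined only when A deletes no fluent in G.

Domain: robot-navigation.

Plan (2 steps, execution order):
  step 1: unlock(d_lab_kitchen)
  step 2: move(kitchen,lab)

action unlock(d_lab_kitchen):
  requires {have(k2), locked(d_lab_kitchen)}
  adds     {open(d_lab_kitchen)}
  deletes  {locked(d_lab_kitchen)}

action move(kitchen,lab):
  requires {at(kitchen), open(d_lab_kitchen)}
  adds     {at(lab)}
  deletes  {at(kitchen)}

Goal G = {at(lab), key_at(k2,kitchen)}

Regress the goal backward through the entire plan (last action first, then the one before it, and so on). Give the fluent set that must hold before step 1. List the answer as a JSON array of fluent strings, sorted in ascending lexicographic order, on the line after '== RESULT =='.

Work backward from the goal:
  through step 2 (move(kitchen,lab)): drop {at(lab)}, keep {key_at(k2,kitchen)}, require {at(kitchen), open(d_lab_kitchen)}
    → {at(kitchen), key_at(k2,kitchen), open(d_lab_kitchen)}
  through step 1 (unlock(d_lab_kitchen)): drop {open(d_lab_kitchen)}, keep {at(kitchen), key_at(k2,kitchen)}, require {have(k2), locked(d_lab_kitchen)}
    → {at(kitchen), have(k2), key_at(k2,kitchen), locked(d_lab_kitchen)}

== RESULT ==
["at(kitchen)", "have(k2)", "key_at(k2,kitchen)", "locked(d_lab_kitchen)"]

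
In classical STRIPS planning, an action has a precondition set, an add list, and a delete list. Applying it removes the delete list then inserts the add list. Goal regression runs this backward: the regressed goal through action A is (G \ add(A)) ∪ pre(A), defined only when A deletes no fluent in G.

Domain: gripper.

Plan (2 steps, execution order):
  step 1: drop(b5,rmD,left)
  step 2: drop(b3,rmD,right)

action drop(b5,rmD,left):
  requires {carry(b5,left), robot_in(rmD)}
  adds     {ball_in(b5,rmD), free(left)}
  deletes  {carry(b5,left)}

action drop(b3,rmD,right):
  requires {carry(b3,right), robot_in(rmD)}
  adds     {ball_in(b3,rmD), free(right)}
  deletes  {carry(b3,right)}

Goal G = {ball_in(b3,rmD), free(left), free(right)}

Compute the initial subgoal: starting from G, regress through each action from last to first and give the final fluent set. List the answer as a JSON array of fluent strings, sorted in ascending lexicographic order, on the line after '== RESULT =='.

Work backward from the goal:
  through step 2 (drop(b3,rmD,right)): drop {ball_in(b3,rmD), free(right)}, keep {free(left)}, require {carry(b3,right), robot_in(rmD)}
    → {carry(b3,right), free(left), robot_in(rmD)}
  through step 1 (drop(b5,rmD,left)): drop {free(left)}, keep {carry(b3,right), robot_in(rmD)}, require {carry(b5,left), robot_in(rmD)}
    → {carry(b3,right), carry(b5,left), robot_in(rmD)}

== RESULT ==
["carry(b3,right)", "carry(b5,left)", "robot_in(rmD)"]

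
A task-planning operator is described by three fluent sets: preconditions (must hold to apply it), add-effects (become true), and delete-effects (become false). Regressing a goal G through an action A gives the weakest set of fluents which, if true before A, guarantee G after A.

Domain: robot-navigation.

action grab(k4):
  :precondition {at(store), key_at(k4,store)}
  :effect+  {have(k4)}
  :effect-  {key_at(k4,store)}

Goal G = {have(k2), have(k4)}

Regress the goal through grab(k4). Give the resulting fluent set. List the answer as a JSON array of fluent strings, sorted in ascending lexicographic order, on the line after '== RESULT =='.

Compute (G \ add) ∪ pre:
  G ∩ del = {}  (empty — regression defined)
  G \ add = {have(k2), have(k4)} \ {have(k4)} = {have(k2)}
  ∪ pre   = {have(k2)} ∪ {at(store), key_at(k4,store)}
          = {at(store), have(k2), key_at(k4,store)}

== RESULT ==
["at(store)", "have(k2)", "key_at(k4,store)"]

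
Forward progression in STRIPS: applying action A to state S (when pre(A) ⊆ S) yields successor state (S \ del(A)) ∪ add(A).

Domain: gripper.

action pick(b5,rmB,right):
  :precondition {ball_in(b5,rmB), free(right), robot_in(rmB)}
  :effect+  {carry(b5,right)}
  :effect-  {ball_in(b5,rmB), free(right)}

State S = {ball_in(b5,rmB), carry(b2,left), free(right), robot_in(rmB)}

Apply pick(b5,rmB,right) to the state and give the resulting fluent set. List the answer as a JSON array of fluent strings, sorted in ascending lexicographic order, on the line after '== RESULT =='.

Compute (S \ del) ∪ add:
  pre ⊆ S: {ball_in(b5,rmB), free(right), robot_in(rmB)} ⊆ S  — applicable
  S \ del = {carry(b2,left), robot_in(rmB)}
  ∪ add   = {carry(b2,left), carry(b5,right), robot_in(rmB)}

== RESULT ==
["carry(b2,left)", "carry(b5,right)", "robot_in(rmB)"]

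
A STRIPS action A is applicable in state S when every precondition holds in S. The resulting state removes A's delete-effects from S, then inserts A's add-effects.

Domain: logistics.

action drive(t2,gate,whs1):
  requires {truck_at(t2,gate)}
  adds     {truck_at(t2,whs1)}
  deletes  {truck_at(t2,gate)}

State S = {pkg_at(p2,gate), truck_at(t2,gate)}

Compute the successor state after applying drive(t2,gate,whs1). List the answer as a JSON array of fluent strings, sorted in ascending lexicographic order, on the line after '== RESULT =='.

Compute (S \ del) ∪ add:
  pre ⊆ S: {truck_at(t2,gate)} ⊆ S  — applicable
  S \ del = {pkg_at(p2,gate)}
  ∪ add   = {pkg_at(p2,gate), truck_at(t2,whs1)}

== RESULT ==
["pkg_at(p2,gate)", "truck_at(t2,whs1)"]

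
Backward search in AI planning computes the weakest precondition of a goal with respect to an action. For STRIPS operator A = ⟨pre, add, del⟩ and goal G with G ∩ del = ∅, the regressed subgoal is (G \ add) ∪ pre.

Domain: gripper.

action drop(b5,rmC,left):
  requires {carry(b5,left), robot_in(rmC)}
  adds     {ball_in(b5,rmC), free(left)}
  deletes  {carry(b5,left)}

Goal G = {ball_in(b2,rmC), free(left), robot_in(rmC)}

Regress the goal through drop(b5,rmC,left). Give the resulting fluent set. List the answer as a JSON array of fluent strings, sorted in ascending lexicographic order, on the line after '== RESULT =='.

Regress:
  G ∩ del = {}  (empty — regression defined)
  G \ add = {ball_in(b2,rmC), free(left), robot_in(rmC)} \ {ball_in(b5,rmC), free(left)} = {ball_in(b2,rmC), robot_in(rmC)}
  ∪ pre   = {ball_in(b2,rmC), robot_in(rmC)} ∪ {carry(b5,left), robot_in(rmC)}
          = {ball_in(b2,rmC), carry(b5,left), robot_in(rmC)}

== RESULT ==
["ball_in(b2,rmC)", "carry(b5,left)", "robot_in(rmC)"]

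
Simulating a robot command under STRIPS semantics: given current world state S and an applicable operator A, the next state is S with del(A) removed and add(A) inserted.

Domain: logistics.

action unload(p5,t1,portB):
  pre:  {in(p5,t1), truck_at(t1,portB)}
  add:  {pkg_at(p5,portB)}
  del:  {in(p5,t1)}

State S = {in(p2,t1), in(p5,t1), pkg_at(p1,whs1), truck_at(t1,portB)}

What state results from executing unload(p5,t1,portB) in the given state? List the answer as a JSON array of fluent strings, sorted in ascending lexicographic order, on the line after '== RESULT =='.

Compute (S \ del) ∪ add:
  pre ⊆ S: {in(p5,t1), truck_at(t1,portB)} ⊆ S  — applicable
  S \ del = {in(p2,t1), pkg_at(p1,whs1), truck_at(t1,portB)}
  ∪ add   = {in(p2,t1), pkg_at(p1,whs1), pkg_at(p5,portB), truck_at(t1,portB)}

== RESULT ==
["in(p2,t1)", "pkg_at(p1,whs1)", "pkg_at(p5,portB)", "truck_at(t1,portB)"]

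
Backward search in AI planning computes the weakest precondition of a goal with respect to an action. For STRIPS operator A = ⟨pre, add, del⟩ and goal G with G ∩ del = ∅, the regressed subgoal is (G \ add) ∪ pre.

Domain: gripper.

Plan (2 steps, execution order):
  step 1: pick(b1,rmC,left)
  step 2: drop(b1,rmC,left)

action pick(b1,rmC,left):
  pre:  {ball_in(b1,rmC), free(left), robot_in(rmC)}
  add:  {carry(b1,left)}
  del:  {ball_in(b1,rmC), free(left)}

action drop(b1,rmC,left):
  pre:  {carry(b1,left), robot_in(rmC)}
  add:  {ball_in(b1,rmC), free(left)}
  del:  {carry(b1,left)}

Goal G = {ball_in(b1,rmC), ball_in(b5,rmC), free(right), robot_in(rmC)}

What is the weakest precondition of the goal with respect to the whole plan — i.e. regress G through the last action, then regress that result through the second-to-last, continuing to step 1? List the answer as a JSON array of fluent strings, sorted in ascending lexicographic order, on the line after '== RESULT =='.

Regress step by step:
  through step 2 (drop(b1,rmC,left)): drop {ball_in(b1,rmC)}, keep {ball_in(b5,rmC), free(right), robot_in(rmC)}, require {carry(b1,left), robot_in(rmC)}
    → {ball_in(b5,rmC), carry(b1,left), free(right), robot_in(rmC)}
  through step 1 (pick(b1,rmC,left)): drop {carry(b1,left)}, keep {ball_in(b5,rmC), free(right), robot_in(rmC)}, require {ball_in(b1,rmC), free(left), robot_in(rmC)}
    → {ball_in(b1,rmC), ball_in(b5,rmC), free(left), free(right), robot_in(rmC)}

== RESULT ==
["ball_in(b1,rmC)", "ball_in(b5,rmC)", "free(left)", "free(right)", "robot_in(rmC)"]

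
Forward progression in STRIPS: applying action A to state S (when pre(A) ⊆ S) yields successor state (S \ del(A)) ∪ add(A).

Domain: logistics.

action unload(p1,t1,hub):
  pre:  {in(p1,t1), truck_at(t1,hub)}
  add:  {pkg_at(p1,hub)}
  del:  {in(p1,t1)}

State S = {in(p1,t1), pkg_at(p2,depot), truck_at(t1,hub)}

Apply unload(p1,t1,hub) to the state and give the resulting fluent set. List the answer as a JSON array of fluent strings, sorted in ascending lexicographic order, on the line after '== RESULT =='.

Progress:
  pre ⊆ S: {in(p1,t1), truck_at(t1,hub)} ⊆ S  — applicable
  S \ del = {pkg_at(p2,depot), truck_at(t1,hub)}
  ∪ add   = {pkg_at(p1,hub), pkg_at(p2,depot), truck_at(t1,hub)}

== RESULT ==
["pkg_at(p1,hub)", "pkg_at(p2,depot)", "truck_at(t1,hub)"]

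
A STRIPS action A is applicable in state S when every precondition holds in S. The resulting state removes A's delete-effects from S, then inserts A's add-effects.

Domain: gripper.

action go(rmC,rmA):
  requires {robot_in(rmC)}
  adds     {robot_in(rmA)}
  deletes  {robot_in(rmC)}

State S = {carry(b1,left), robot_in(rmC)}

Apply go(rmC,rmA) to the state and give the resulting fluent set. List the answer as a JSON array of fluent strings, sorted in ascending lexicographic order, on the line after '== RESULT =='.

Progress:
  pre ⊆ S: {robot_in(rmC)} ⊆ S  — applicable
  S \ del = {carry(b1,left)}
  ∪ add   = {carry(b1,left), robot_in(rmA)}

== RESULT ==
["carry(b1,left)", "robot_in(rmA)"]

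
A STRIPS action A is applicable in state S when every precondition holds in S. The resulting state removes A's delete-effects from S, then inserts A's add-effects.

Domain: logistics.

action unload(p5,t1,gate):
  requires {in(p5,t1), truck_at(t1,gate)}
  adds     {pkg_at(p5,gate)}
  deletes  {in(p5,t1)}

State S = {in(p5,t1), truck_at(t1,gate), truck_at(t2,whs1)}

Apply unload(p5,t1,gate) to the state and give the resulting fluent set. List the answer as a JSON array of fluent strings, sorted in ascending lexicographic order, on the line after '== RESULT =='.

Compute (S \ del) ∪ add:
  pre ⊆ S: {in(p5,t1), truck_at(t1,gate)} ⊆ S  — applicable
  S \ del = {truck_at(t1,gate), truck_at(t2,whs1)}
  ∪ add   = {pkg_at(p5,gate), truck_at(t1,gate), truck_at(t2,whs1)}

== RESULT ==
["pkg_at(p5,gate)", "truck_at(t1,gate)", "truck_at(t2,whs1)"]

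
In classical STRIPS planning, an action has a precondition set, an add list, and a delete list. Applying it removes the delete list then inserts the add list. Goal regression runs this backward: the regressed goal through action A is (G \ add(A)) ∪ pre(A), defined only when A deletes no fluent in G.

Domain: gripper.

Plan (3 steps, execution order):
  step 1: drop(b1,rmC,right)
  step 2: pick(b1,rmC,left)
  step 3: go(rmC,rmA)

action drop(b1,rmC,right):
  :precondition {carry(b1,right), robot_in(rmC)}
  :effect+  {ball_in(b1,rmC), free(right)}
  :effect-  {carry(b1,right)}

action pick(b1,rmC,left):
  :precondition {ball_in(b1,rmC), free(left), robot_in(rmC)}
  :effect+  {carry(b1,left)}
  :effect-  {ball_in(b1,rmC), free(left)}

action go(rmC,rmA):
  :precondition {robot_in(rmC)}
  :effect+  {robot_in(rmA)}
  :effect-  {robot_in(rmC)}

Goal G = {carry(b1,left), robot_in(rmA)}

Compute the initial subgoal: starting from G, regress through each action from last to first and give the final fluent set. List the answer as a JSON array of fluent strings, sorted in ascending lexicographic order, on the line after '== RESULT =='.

Work backward from the goal:
  through step 3 (go(rmC,rmA)): drop {robot_in(rmA)}, keep {carry(b1,left)}, require {robot_in(rmC)}
    → {carry(b1,left), robot_in(rmC)}
  through step 2 (pick(b1,rmC,left)): drop {carry(b1,left)}, keep {robot_in(rmC)}, require {ball_in(b1,rmC), free(left), robot_in(rmC)}
    → {ball_in(b1,rmC), free(left), robot_in(rmC)}
  through step 1 (drop(b1,rmC,right)): drop {ball_in(b1,rmC)}, keep {free(left), robot_in(rmC)}, require {carry(b1,right), robot_in(rmC)}
    → {carry(b1,right), free(left), robot_in(rmC)}

== RESULT ==
["carry(b1,right)", "free(left)", "robot_in(rmC)"]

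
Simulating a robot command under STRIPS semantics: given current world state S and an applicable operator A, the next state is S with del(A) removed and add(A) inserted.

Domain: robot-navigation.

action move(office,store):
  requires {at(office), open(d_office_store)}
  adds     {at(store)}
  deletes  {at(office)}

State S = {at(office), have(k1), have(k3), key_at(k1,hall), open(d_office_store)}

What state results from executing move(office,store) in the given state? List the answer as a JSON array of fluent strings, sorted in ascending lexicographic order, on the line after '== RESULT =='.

Progress:
  pre ⊆ S: {at(office), open(d_office_store)} ⊆ S  — applicable
  S \ del = {have(k1), have(k3), key_at(k1,hall), open(d_office_store)}
  ∪ add   = {at(store), have(k1), have(k3), key_at(k1,hall), open(d_office_store)}

== RESULT ==
["at(store)", "have(k1)", "have(k3)", "key_at(k1,hall)", "open(d_office_store)"]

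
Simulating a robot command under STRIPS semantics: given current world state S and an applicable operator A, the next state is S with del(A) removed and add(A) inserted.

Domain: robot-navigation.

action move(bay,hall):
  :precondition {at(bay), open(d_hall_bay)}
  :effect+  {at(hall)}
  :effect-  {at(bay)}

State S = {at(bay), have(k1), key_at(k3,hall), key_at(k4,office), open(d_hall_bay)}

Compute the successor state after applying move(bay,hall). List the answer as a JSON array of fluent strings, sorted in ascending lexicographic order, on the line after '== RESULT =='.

Progress:
  pre ⊆ S: {at(bay), open(d_hall_bay)} ⊆ S  — applicable
  S \ del = {have(k1), key_at(k3,hall), key_at(k4,office), open(d_hall_bay)}
  ∪ add   = {at(hall), have(k1), key_at(k3,hall), key_at(k4,office), open(d_hall_bay)}

== RESULT ==
["at(hall)", "have(k1)", "key_at(k3,hall)", "key_at(k4,office)", "open(d_hall_bay)"]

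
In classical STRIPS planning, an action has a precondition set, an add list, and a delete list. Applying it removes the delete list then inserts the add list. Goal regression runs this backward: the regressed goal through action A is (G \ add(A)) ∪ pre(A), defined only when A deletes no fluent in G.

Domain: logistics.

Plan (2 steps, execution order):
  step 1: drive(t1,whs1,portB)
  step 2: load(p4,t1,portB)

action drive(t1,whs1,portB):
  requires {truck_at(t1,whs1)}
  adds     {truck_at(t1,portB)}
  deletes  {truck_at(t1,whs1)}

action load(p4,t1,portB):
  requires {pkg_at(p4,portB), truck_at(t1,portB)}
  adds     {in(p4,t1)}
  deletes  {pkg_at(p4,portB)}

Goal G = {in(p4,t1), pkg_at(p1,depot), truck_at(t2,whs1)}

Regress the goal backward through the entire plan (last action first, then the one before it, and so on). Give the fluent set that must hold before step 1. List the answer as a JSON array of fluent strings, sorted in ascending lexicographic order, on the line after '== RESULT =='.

Regress step by step:
  through step 2 (load(p4,t1,portB)): drop {in(p4,t1)}, keep {pkg_at(p1,depot), truck_at(t2,whs1)}, require {pkg_at(p4,portB), truck_at(t1,portB)}
    → {pkg_at(p1,depot), pkg_at(p4,portB), truck_at(t1,portB), truck_at(t2,whs1)}
  through step 1 (drive(t1,whs1,portB)): drop {truck_at(t1,portB)}, keep {pkg_at(p1,depot), pkg_at(p4,portB), truck_at(t2,whs1)}, require {truck_at(t1,whs1)}
    → {pkg_at(p1,depot), pkg_at(p4,portB), truck_at(t1,whs1), truck_at(t2,whs1)}

== RESULT ==
["pkg_at(p1,depot)", "pkg_at(p4,portB)", "truck_at(t1,whs1)", "truck_at(t2,whs1)"]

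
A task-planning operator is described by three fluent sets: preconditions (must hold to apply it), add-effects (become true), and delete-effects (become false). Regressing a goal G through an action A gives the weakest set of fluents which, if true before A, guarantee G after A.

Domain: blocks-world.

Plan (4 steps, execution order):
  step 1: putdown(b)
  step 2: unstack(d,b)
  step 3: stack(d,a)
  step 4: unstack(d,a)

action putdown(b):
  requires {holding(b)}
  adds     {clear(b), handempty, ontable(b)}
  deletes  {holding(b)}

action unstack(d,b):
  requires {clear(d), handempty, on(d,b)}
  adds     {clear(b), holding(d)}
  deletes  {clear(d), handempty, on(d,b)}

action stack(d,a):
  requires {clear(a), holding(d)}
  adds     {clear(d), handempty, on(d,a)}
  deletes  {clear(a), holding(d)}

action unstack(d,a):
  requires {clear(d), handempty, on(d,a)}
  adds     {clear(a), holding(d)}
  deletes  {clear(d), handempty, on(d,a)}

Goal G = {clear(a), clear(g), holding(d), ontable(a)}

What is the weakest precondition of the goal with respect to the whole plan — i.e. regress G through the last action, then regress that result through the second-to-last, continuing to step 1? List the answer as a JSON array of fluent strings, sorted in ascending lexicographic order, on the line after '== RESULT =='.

Regress step by step:
  through step 4 (unstack(d,a)): drop {clear(a), holding(d)}, keep {clear(g), ontable(a)}, require {clear(d), handempty, on(d,a)}
    → {clear(d), clear(g), handempty, on(d,a), ontable(a)}
  through step 3 (stack(d,a)): drop {clear(d), handempty, on(d,a)}, keep {clear(g), ontable(a)}, require {clear(a), holding(d)}
    → {clear(a), clear(g), holding(d), ontable(a)}
  through step 2 (unstack(d,b)): drop {holding(d)}, keep {clear(a), clear(g), ontable(a)}, require {clear(d), handempty, on(d,b)}
    → {clear(a), clear(d), clear(g), handempty, on(d,b), ontable(a)}
  through step 1 (putdown(b)): drop {handempty}, keep {clear(a), clear(d), clear(g), on(d,b), ontable(a)}, require {holding(b)}
    → {clear(a), clear(d), clear(g), holding(b), on(d,b), ontable(a)}

== RESULT ==
["clear(a)", "clear(d)", "clear(g)", "holding(b)", "on(d,b)", "ontable(a)"]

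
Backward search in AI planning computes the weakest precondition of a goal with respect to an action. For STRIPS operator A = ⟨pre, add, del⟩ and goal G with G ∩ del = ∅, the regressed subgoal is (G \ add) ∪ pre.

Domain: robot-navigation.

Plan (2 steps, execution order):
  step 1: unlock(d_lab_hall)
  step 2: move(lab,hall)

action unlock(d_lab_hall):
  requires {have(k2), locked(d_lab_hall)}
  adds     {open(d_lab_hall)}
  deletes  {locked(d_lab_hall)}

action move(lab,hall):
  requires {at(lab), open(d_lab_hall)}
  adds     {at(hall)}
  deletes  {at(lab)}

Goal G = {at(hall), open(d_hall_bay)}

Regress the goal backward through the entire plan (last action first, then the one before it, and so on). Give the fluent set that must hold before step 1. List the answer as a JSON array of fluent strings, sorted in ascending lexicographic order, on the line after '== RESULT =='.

Regress step by step:
  through step 2 (move(lab,hall)): drop {at(hall)}, keep {open(d_hall_bay)}, require {at(lab), open(d_lab_hall)}
    → {at(lab), open(d_hall_bay), open(d_lab_hall)}
  through step 1 (unlock(d_lab_hall)): drop {open(d_lab_hall)}, keep {at(lab), open(d_hall_bay)}, require {have(k2), locked(d_lab_hall)}
    → {at(lab), have(k2), locked(d_lab_hall), open(d_hall_bay)}

== RESULT ==
["at(lab)", "have(k2)", "locked(d_lab_hall)", "open(d_hall_bay)"]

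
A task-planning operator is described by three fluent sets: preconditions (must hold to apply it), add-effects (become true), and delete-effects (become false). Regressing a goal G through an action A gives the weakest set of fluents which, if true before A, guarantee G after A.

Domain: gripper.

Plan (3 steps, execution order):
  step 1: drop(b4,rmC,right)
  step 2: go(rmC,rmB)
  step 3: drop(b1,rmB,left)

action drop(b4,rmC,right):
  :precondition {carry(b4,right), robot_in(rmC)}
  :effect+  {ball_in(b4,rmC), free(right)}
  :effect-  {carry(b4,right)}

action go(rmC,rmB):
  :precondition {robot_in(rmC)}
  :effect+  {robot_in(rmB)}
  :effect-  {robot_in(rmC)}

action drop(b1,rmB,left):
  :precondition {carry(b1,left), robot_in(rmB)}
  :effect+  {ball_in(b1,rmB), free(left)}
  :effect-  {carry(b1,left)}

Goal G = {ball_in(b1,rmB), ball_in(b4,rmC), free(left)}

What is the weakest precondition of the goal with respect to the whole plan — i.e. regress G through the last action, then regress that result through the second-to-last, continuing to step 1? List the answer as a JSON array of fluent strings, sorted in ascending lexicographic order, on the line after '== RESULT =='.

Regress step by step:
  through step 3 (drop(b1,rmB,left)): drop {ball_in(b1,rmB), free(left)}, keep {ball_in(b4,rmC)}, require {carry(b1,left), robot_in(rmB)}
    → {ball_in(b4,rmC), carry(b1,left), robot_in(rmB)}
  through step 2 (go(rmC,rmB)): drop {robot_in(rmB)}, keep {ball_in(b4,rmC), carry(b1,left)}, require {robot_in(rmC)}
    → {ball_in(b4,rmC), carry(b1,left), robot_in(rmC)}
  through step 1 (drop(b4,rmC,right)): drop {ball_in(b4,rmC)}, keep {carry(b1,left), robot_in(rmC)}, require {carry(b4,right), robot_in(rmC)}
    → {carry(b1,left), carry(b4,right), robot_in(rmC)}

== RESULT ==
["carry(b1,left)", "carry(b4,right)", "robot_in(rmC)"]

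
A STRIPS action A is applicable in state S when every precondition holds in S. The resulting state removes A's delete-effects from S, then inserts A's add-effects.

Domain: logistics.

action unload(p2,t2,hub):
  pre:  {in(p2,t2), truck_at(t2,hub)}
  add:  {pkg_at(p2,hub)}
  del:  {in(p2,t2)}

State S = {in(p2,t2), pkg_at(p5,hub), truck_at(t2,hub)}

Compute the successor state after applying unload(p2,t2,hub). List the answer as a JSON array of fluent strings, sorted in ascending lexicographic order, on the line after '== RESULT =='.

Compute (S \ del) ∪ add:
  pre ⊆ S: {in(p2,t2), truck_at(t2,hub)} ⊆ S  — applicable
  S \ del = {pkg_at(p5,hub), truck_at(t2,hub)}
  ∪ add   = {pkg_at(p2,hub), pkg_at(p5,hub), truck_at(t2,hub)}

== RESULT ==
["pkg_at(p2,hub)", "pkg_at(p5,hub)", "truck_at(t2,hub)"]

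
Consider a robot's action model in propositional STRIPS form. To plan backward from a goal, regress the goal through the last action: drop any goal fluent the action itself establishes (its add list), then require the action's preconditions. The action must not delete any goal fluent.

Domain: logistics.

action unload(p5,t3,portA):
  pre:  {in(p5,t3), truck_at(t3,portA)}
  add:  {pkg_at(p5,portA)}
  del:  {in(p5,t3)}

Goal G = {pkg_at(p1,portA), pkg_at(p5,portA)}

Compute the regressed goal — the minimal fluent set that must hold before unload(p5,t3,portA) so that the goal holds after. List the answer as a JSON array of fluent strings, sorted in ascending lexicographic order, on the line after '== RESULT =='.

Regress:
  G ∩ del = {}  (empty — regression defined)
  G \ add = {pkg_at(p1,portA), pkg_at(p5,portA)} \ {pkg_at(p5,portA)} = {pkg_at(p1,portA)}
  ∪ pre   = {pkg_at(p1,portA)} ∪ {in(p5,t3), truck_at(t3,portA)}
          = {in(p5,t3), pkg_at(p1,portA), truck_at(t3,portA)}

== RESULT ==
["in(p5,t3)", "pkg_at(p1,portA)", "truck_at(t3,portA)"]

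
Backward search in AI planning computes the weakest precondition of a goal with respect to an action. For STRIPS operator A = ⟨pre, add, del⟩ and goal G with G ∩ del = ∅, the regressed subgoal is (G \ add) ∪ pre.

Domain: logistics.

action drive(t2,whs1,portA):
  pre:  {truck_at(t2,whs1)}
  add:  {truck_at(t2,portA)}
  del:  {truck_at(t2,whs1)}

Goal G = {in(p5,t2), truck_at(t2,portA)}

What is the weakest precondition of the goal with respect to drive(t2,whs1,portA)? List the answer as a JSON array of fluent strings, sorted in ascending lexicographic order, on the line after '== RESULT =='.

Compute (G \ add) ∪ pre:
  G ∩ del = {}  (empty — regression defined)
  G \ add = {in(p5,t2), truck_at(t2,portA)} \ {truck_at(t2,portA)} = {in(p5,t2)}
  ∪ pre   = {in(p5,t2)} ∪ {truck_at(t2,whs1)}
          = {in(p5,t2), truck_at(t2,whs1)}

== RESULT ==
["in(p5,t2)", "truck_at(t2,whs1)"]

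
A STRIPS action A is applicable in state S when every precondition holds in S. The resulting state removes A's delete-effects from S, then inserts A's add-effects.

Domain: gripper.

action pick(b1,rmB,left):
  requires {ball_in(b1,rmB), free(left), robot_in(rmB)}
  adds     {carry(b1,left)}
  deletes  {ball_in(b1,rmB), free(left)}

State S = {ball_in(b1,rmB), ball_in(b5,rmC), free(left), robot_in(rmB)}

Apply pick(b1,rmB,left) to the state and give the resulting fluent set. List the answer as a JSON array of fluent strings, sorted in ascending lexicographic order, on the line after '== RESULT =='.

Compute (S \ del) ∪ add:
  pre ⊆ S: {ball_in(b1,rmB), free(left), robot_in(rmB)} ⊆ S  — applicable
  S \ del = {ball_in(b5,rmC), robot_in(rmB)}
  ∪ add   = {ball_in(b5,rmC), carry(b1,left), robot_in(rmB)}

== RESULT ==
["ball_in(b5,rmC)", "carry(b1,left)", "robot_in(rmB)"]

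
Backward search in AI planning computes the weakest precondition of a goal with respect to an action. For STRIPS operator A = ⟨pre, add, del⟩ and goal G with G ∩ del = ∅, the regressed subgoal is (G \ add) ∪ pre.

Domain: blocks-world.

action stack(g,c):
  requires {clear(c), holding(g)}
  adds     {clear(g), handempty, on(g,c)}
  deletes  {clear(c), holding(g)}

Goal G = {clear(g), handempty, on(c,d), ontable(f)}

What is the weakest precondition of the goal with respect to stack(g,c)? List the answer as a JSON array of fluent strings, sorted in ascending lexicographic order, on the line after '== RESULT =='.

Compute (G \ add) ∪ pre:
  G ∩ del = {}  (empty — regression defined)
  G \ add = {clear(g), handempty, on(c,d), ontable(f)} \ {clear(g), handempty, on(g,c)} = {on(c,d), ontable(f)}
  ∪ pre   = {on(c,d), ontable(f)} ∪ {clear(c), holding(g)}
          = {clear(c), holding(g), on(c,d), ontable(f)}

== RESULT ==
["clear(c)", "holding(g)", "on(c,d)", "ontable(f)"]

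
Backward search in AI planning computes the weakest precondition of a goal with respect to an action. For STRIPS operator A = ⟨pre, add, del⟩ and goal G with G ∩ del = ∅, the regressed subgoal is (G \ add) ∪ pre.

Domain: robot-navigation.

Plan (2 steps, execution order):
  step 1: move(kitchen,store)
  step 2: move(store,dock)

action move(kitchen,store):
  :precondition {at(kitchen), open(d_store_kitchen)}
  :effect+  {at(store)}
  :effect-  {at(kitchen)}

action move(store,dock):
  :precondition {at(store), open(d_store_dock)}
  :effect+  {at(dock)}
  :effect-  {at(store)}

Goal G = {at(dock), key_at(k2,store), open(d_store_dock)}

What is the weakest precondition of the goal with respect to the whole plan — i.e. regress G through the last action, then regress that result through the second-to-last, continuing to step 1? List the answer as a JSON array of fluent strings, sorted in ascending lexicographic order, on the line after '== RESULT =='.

Work backward from the goal:
  through step 2 (move(store,dock)): drop {at(dock)}, keep {key_at(k2,store), open(d_store_dock)}, require {at(store), open(d_store_dock)}
    → {at(store), key_at(k2,store), open(d_store_dock)}
  through step 1 (move(kitchen,store)): drop {at(store)}, keep {key_at(k2,store), open(d_store_dock)}, require {at(kitchen), open(d_store_kitchen)}
    → {at(kitchen), key_at(k2,store), open(d_store_dock), open(d_store_kitchen)}

== RESULT ==
["at(kitchen)", "key_at(k2,store)", "open(d_store_dock)", "open(d_store_kitchen)"]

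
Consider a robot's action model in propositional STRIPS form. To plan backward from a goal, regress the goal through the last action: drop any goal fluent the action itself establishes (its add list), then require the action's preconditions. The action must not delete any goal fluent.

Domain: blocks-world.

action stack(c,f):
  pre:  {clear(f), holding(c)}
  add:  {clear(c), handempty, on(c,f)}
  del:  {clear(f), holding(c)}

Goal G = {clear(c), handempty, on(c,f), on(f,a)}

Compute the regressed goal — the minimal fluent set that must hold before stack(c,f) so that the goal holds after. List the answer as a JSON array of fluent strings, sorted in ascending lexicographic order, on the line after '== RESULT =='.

Compute (G \ add) ∪ pre:
  G ∩ del = {}  (empty — regression defined)
  G \ add = {clear(c), handempty, on(c,f), on(f,a)} \ {clear(c), handempty, on(c,f)} = {on(f,a)}
  ∪ pre   = {on(f,a)} ∪ {clear(f), holding(c)}
          = {clear(f), holding(c), on(f,a)}

== RESULT ==
["clear(f)", "holding(c)", "on(f,a)"]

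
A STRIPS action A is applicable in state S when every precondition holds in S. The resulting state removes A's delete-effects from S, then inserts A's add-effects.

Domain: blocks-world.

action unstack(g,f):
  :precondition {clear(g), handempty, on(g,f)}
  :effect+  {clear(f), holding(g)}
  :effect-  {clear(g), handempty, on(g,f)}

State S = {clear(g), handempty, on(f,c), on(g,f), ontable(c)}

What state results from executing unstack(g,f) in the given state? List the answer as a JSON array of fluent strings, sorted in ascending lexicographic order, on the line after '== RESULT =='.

Progress:
  pre ⊆ S: {clear(g), handempty, on(g,f)} ⊆ S  — applicable
  S \ del = {on(f,c), ontable(c)}
  ∪ add   = {clear(f), holding(g), on(f,c), ontable(c)}

== RESULT ==
["clear(f)", "holding(g)", "on(f,c)", "ontable(c)"]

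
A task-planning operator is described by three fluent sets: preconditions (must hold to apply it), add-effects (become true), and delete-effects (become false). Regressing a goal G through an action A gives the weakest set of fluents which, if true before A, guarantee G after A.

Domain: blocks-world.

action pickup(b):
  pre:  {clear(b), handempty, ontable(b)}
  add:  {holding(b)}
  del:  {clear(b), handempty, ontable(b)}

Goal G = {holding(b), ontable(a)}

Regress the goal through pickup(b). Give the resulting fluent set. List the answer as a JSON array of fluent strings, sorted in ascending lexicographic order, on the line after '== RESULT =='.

Compute (G \ add) ∪ pre:
  G ∩ del = {}  (empty — regression defined)
  G \ add = {holding(b), ontable(a)} \ {holding(b)} = {ontable(a)}
  ∪ pre   = {ontable(a)} ∪ {clear(b), handempty, ontable(b)}
          = {clear(b), handempty, ontable(a), ontable(b)}

== RESULT ==
["clear(b)", "handempty", "ontable(a)", "ontable(b)"]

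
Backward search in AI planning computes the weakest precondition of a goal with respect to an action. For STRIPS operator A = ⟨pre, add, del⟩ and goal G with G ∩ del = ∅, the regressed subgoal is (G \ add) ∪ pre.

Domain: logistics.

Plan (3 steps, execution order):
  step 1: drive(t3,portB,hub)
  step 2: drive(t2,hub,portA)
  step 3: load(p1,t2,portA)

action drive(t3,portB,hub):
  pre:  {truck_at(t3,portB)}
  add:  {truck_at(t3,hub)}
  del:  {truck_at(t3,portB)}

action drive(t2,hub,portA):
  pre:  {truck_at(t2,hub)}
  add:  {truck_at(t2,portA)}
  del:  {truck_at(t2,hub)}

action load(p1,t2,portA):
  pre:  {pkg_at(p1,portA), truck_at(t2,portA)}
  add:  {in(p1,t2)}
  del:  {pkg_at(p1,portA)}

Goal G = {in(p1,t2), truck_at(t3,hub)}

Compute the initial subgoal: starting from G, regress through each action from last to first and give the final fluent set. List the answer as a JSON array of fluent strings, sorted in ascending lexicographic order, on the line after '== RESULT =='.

Regress step by step:
  through step 3 (load(p1,t2,portA)): drop {in(p1,t2)}, keep {truck_at(t3,hub)}, require {pkg_at(p1,portA), truck_at(t2,portA)}
    → {pkg_at(p1,portA), truck_at(t2,portA), truck_at(t3,hub)}
  through step 2 (drive(t2,hub,portA)): drop {truck_at(t2,portA)}, keep {pkg_at(p1,portA), truck_at(t3,hub)}, require {truck_at(t2,hub)}
    → {pkg_at(p1,portA), truck_at(t2,hub), truck_at(t3,hub)}
  through step 1 (drive(t3,portB,hub)): drop {truck_at(t3,hub)}, keep {pkg_at(p1,portA), truck_at(t2,hub)}, require {truck_at(t3,portB)}
    → {pkg_at(p1,portA), truck_at(t2,hub), truck_at(t3,portB)}

== RESULT ==
["pkg_at(p1,portA)", "truck_at(t2,hub)", "truck_at(t3,portB)"]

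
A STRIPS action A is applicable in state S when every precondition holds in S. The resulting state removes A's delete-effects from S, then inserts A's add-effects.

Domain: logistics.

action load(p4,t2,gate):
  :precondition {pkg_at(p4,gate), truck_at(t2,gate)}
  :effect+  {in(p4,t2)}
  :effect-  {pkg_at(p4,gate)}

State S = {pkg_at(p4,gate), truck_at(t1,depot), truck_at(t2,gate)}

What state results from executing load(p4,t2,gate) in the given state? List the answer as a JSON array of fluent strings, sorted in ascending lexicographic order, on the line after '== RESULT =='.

Progress:
  pre ⊆ S: {pkg_at(p4,gate), truck_at(t2,gate)} ⊆ S  — applicable
  S \ del = {truck_at(t1,depot), truck_at(t2,gate)}
  ∪ add   = {in(p4,t2), truck_at(t1,depot), truck_at(t2,gate)}

== RESULT ==
["in(p4,t2)", "truck_at(t1,depot)", "truck_at(t2,gate)"]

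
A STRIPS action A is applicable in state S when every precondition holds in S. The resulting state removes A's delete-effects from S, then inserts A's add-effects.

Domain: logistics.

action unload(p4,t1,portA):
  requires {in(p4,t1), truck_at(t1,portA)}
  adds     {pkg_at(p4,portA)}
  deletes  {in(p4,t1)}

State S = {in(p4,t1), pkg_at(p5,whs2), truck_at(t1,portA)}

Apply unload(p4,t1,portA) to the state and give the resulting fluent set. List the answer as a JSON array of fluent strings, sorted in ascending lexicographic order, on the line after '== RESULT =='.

Compute (S \ del) ∪ add:
  pre ⊆ S: {in(p4,t1), truck_at(t1,portA)} ⊆ S  — applicable
  S \ del = {pkg_at(p5,whs2), truck_at(t1,portA)}
  ∪ add   = {pkg_at(p4,portA), pkg_at(p5,whs2), truck_at(t1,portA)}

== RESULT ==
["pkg_at(p4,portA)", "pkg_at(p5,whs2)", "truck_at(t1,portA)"]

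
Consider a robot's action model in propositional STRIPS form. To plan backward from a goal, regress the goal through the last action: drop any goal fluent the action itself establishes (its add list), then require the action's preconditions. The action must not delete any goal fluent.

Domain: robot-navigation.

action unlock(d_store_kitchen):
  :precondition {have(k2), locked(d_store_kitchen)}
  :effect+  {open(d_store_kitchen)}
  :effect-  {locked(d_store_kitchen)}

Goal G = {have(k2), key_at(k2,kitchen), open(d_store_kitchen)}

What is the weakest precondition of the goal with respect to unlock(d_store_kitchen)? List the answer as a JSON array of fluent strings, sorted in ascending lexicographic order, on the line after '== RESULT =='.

Compute (G \ add) ∪ pre:
  G ∩ del = {}  (empty — regression defined)
  G \ add = {have(k2), key_at(k2,kitchen), open(d_store_kitchen)} \ {open(d_store_kitchen)} = {have(k2), key_at(k2,kitchen)}
  ∪ pre   = {have(k2), key_at(k2,kitchen)} ∪ {have(k2), locked(d_store_kitchen)}
          = {have(k2), key_at(k2,kitchen), locked(d_store_kitchen)}

== RESULT ==
["have(k2)", "key_at(k2,kitchen)", "locked(d_store_kitchen)"]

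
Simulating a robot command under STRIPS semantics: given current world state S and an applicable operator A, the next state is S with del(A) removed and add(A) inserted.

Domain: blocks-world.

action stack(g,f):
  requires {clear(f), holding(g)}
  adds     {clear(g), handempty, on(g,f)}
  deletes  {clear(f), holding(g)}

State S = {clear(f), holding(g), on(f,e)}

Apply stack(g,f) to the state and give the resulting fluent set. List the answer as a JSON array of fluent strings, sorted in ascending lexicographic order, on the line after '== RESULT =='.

Compute (S \ del) ∪ add:
  pre ⊆ S: {clear(f), holding(g)} ⊆ S  — applicable
  S \ del = {on(f,e)}
  ∪ add   = {clear(g), handempty, on(f,e), on(g,f)}

== RESULT ==
["clear(g)", "handempty", "on(f,e)", "on(g,f)"]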